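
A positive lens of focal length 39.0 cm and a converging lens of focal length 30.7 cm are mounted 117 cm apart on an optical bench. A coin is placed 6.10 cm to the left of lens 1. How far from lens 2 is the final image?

Lens 1: 1/d_i1 = 1/f₁ − 1/d_o1 = 1/(39.0) − 1/(6.10) = -0.1383, so d_i1 = -7.231 cm.
The intermediate image is 7.231 cm to the left of lens 1 (virtual), which is 117 − (-7.231) = 124.2 cm to the left of lens 2, so d_o2 = +124.2 cm.
Lens 2: 1/d_i2 = 1/f₂ − 1/d_o2 = 1/(30.7) − 1/(124.2) = 0.02452, so d_i2 = 40.8 cm.
The final image is real, 40.8 cm to the right of lens 2 (overall magnification ≈ -0.39).

40.8 cm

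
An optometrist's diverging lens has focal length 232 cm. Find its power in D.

P = -0.431 D

For a diverging lens, f = −232 cm.
f = -232 cm = -2.32 m.
P = 1/f = 1/(-2.32 m) = -0.431 D.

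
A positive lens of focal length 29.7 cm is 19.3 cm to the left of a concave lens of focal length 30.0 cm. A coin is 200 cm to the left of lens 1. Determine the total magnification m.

Lens 1: 1/d_i1 = 1/(29.7) − 1/(200) = 0.02867, so d_i1 = 34.88 cm; m₁ = −d_i1/d_o1 = -0.1744.
d_o2 = 19.3 − (34.88) = -15.58 cm (virtual object).
f₂ = −30.0 cm (diverging).
Lens 2: 1/d_i2 = 1/(-30.0) − 1/(-15.58) = 0.03085, so d_i2 = 32.41 cm; m₂ = −d_i2/d_o2 = +2.080.
m = m₁·m₂ = (-0.1744)(+2.080) = -0.363.

m = -0.363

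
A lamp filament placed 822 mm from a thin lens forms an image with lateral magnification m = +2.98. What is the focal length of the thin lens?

m = −d_i/d_o ⇒ d_i = −m·d_o = −(+2.98)·(822) = -2450 mm.
1/f = 1/d_o + 1/d_i = 1/(822) + 1/(-2450) = 0.0008084, so f = 1240 mm.
Since f is positive, the thin lens is converging.

f = 1240 mm (converging)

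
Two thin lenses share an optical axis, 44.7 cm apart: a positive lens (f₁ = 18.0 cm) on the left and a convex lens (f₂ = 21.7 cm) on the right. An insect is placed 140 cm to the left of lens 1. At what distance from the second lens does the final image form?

223 cm

Lens 1: 1/d_i1 = 1/f₁ − 1/d_o1 = 1/(18.0) − 1/(140) = 0.04841, so d_i1 = 20.66 cm.
The intermediate image is 20.66 cm to the right of lens 1, which is 44.7 − (20.66) = 24.04 cm to the left of lens 2, so d_o2 = +24.04 cm.
Lens 2: 1/d_i2 = 1/f₂ − 1/d_o2 = 1/(21.7) − 1/(24.04) = 0.004486, so d_i2 = 223 cm.
The final image is real, 223 cm to the right of lens 2 (overall magnification ≈ 1.4).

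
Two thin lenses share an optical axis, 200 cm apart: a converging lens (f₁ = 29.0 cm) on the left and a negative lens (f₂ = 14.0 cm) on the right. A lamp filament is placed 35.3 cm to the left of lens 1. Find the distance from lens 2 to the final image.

Lens 1: 1/d_i1 = 1/f₁ − 1/d_o1 = 1/(29.0) − 1/(35.3) = 0.006154, so d_i1 = 162.5 cm.
The intermediate image is 162.5 cm to the right of lens 1, which is 200 − (162.5) = 37.50 cm to the left of lens 2, so d_o2 = +37.50 cm.
Lens 2 is diverging, so f₂ = −14.0 cm.
Lens 2: 1/d_i2 = 1/f₂ − 1/d_o2 = 1/(-14.0) − 1/(37.50) = -0.09810, so d_i2 = -10.2 cm.
The final image is virtual, 10.2 cm to the left of lens 2 (overall magnification ≈ -1.3).

10.2 cm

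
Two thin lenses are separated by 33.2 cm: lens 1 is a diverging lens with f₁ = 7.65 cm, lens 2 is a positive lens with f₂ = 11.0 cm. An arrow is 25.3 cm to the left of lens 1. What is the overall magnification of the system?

m = -0.0910

f₁ = −7.65 cm (diverging).
Lens 1: 1/d_i1 = 1/(-7.65) − 1/(25.3) = -0.1702, so d_i1 = -5.874 cm; m₁ = −d_i1/d_o1 = +0.2322.
d_o2 = 33.2 − (-5.874) = 39.07 cm.
Lens 2: 1/d_i2 = 1/(11.0) − 1/(39.07) = 0.06531, so d_i2 = 15.31 cm; m₂ = −d_i2/d_o2 = -0.3919.
m = m₁·m₂ = (+0.2322)(-0.3919) = -0.0910.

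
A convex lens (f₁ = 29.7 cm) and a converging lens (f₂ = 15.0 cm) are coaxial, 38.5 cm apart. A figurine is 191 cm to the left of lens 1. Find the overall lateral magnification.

m = -0.237

Lens 1: 1/d_i1 = 1/(29.7) − 1/(191) = 0.02843, so d_i1 = 35.17 cm; m₁ = −d_i1/d_o1 = -0.1841.
d_o2 = 38.5 − (35.17) = 3.330 cm.
Lens 2: 1/d_i2 = 1/(15.0) − 1/(3.330) = -0.2336, so d_i2 = -4.280 cm; m₂ = −d_i2/d_o2 = +1.285.
m = m₁·m₂ = (-0.1841)(+1.285) = -0.237.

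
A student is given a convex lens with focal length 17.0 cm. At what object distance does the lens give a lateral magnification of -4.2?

21.0 cm

m = −d_i/d_o ⇒ d_i = −m·d_o.
1/f = 1/d_o + 1/d_i = 1/d_o − 1/(m·d_o) = (1 − 1/m)/d_o, so d_o = f(1 − 1/m) = (17.00)(1 − 1/(-4.2)) = 21.0 cm.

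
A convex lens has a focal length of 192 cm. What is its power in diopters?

f = 192 cm = 1.92 m.
P = 1/f = 1/(1.92 m) = +0.521 D.

P = +0.521 D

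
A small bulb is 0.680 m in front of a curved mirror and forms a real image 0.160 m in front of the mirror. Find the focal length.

Real image ⇒ d_i = +0.160 m.
1/f = 1/d_o + 1/d_i = 1/(0.680) + 1/(0.160) = 7.721, so f = 0.130 m.
Since f is positive, the curved mirror is concave.

f = 0.130 m (concave)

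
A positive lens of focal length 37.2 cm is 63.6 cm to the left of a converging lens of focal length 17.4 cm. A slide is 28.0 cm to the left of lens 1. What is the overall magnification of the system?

m = -0.441

Lens 1: 1/d_i1 = 1/(37.2) − 1/(28.0) = -0.008833, so d_i1 = -113.2 cm; m₁ = −d_i1/d_o1 = +4.043.
d_o2 = 63.6 − (-113.2) = 176.8 cm.
Lens 2: 1/d_i2 = 1/(17.4) − 1/(176.8) = 0.05182, so d_i2 = 19.30 cm; m₂ = −d_i2/d_o2 = -0.1092.
m = m₁·m₂ = (+4.043)(-0.1092) = -0.441.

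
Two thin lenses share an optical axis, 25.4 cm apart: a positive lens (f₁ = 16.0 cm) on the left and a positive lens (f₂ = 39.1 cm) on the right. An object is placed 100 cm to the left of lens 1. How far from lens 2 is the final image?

7.58 cm

Lens 1: 1/d_i1 = 1/f₁ − 1/d_o1 = 1/(16.0) − 1/(100) = 0.05250, so d_i1 = 19.05 cm.
The intermediate image is 19.05 cm to the right of lens 1, which is 25.4 − (19.05) = 6.350 cm to the left of lens 2, so d_o2 = +6.350 cm.
Lens 2: 1/d_i2 = 1/f₂ − 1/d_o2 = 1/(39.1) − 1/(6.350) = -0.1319, so d_i2 = -7.58 cm.
The final image is virtual, 7.58 cm to the left of lens 2 (overall magnification ≈ -0.23).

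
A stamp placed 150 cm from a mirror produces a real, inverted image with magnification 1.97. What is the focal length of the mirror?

f = 99.5 cm (concave)

m = −d_i/d_o ⇒ d_i = −m·d_o = −(-1.97)·(150) = 295.5 cm.
1/f = 1/d_o + 1/d_i = 1/(150) + 1/(295.5) = 0.01005, so f = 99.5 cm.
Since f is positive, the mirror is concave.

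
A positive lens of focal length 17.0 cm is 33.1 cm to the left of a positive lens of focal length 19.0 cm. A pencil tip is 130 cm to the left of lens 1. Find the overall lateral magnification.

m = -0.524

Lens 1: 1/d_i1 = 1/(17.0) − 1/(130) = 0.05113, so d_i1 = 19.56 cm; m₁ = −d_i1/d_o1 = -0.1505.
d_o2 = 33.1 − (19.56) = 13.54 cm.
Lens 2: 1/d_i2 = 1/(19.0) − 1/(13.54) = -0.02122, so d_i2 = -47.12 cm; m₂ = −d_i2/d_o2 = +3.480.
m = m₁·m₂ = (-0.1505)(+3.480) = -0.524.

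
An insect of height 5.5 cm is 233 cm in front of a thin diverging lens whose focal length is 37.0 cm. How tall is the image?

0.754 cm

For a diverging lens, f = -37.0 cm.
1/d_i = 1/f − 1/d_o = 1/(-37.00) − 1/(233) = -0.03132, so d_i = -31.93 cm.
m = −d_i/d_o = +0.1370.
|h_i| = |m|·h_o = 0.1370 × 5.5 = 0.754 cm. The image is virtual, upright and reduced, on the same side as the object.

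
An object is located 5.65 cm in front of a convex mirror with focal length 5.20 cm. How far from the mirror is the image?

2.71 cm

For a convex mirror, f = -5.20 cm.
Mirror equation: 1/d_i = 1/f − 1/d_o = 1/(-5.200) − 1/(5.65) = -0.1923 − 0.1770 = -0.3693, so d_i = -2.71 cm.
The image is virtual, upright and reduced, behind the mirror.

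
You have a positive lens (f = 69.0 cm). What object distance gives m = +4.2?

m = −d_i/d_o ⇒ d_i = −m·d_o.
1/f = 1/d_o + 1/d_i = 1/d_o − 1/(m·d_o) = (1 − 1/m)/d_o, so d_o = f(1 − 1/m) = (69.00)(1 − 1/(+4.2)) = 52.6 cm.

52.6 cm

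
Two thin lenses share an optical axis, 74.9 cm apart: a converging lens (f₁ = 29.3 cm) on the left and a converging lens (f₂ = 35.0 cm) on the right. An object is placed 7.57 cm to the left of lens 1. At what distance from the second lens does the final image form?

Lens 1: 1/d_i1 = 1/f₁ − 1/d_o1 = 1/(29.3) − 1/(7.57) = -0.09797, so d_i1 = -10.21 cm.
The intermediate image is 10.21 cm to the left of lens 1 (virtual), which is 74.9 − (-10.21) = 85.11 cm to the left of lens 2, so d_o2 = +85.11 cm.
Lens 2: 1/d_i2 = 1/f₂ − 1/d_o2 = 1/(35.0) − 1/(85.11) = 0.01682, so d_i2 = 59.4 cm.
The final image is real, 59.4 cm to the right of lens 2 (overall magnification ≈ -0.94).

59.4 cm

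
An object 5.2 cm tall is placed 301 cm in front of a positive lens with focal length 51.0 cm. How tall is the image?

1.06 cm

1/d_i = 1/f − 1/d_o = 1/(51.00) − 1/(301) = 0.01629, so d_i = 61.40 cm.
m = −d_i/d_o = -0.2040.
|h_i| = |m|·h_o = 0.2040 × 5.2 = 1.06 cm. The image is real, inverted and reduced, on the far side of the lens.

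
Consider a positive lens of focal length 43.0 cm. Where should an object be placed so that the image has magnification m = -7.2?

m = −d_i/d_o ⇒ d_i = −m·d_o.
1/f = 1/d_o + 1/d_i = 1/d_o − 1/(m·d_o) = (1 − 1/m)/d_o, so d_o = f(1 − 1/m) = (43.00)(1 − 1/(-7.2)) = 49.0 cm.

49.0 cm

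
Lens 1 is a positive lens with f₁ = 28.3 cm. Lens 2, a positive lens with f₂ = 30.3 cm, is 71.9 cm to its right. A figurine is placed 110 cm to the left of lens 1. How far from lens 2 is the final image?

Lens 1: 1/d_i1 = 1/f₁ − 1/d_o1 = 1/(28.3) − 1/(110) = 0.02624, so d_i1 = 38.10 cm.
The intermediate image is 38.10 cm to the right of lens 1, which is 71.9 − (38.10) = 33.80 cm to the left of lens 2, so d_o2 = +33.80 cm.
Lens 2: 1/d_i2 = 1/f₂ − 1/d_o2 = 1/(30.3) − 1/(33.80) = 0.003418, so d_i2 = 293 cm.
The final image is real, 293 cm to the right of lens 2 (overall magnification ≈ 3.0).

293 cm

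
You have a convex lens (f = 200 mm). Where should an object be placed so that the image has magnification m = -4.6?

243 mm

m = −d_i/d_o ⇒ d_i = −m·d_o.
1/f = 1/d_o + 1/d_i = 1/d_o − 1/(m·d_o) = (1 − 1/m)/d_o, so d_o = f(1 − 1/m) = (200.0)(1 − 1/(-4.6)) = 243 mm.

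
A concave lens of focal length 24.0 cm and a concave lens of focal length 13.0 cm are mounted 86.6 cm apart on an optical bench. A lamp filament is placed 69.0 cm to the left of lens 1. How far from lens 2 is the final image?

Lens 1 is diverging, so f₁ = −24.0 cm.
Lens 1: 1/d_i1 = 1/f₁ − 1/d_o1 = 1/(-24.0) − 1/(69.0) = -0.05616, so d_i1 = -17.81 cm.
The intermediate image is 17.81 cm to the left of lens 1 (virtual), which is 86.6 − (-17.81) = 104.4 cm to the left of lens 2, so d_o2 = +104.4 cm.
Lens 2 is diverging, so f₂ = −13.0 cm.
Lens 2: 1/d_i2 = 1/f₂ − 1/d_o2 = 1/(-13.0) − 1/(104.4) = -0.08650, so d_i2 = -11.6 cm.
The final image is virtual, 11.6 cm to the left of lens 2 (overall magnification ≈ 0.029).

11.6 cm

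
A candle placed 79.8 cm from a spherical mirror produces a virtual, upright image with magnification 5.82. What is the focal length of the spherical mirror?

m = −d_i/d_o ⇒ d_i = −m·d_o = −(+5.82)·(79.8) = -464.4 cm.
1/f = 1/d_o + 1/d_i = 1/(79.8) + 1/(-464.4) = 0.01038, so f = 96.4 cm.
Since f is positive, the spherical mirror is concave.

f = 96.4 cm (concave)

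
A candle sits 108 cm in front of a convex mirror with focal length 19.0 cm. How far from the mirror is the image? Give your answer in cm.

For a convex mirror, f = -19.0 cm.
Mirror equation: 1/d_i = 1/f − 1/d_o = 1/(-19.00) − 1/(108) = -0.05263 − 0.009259 = -0.06189, so d_i = -16.2 cm.
The image is virtual, upright and reduced, behind the mirror.

16.2 cm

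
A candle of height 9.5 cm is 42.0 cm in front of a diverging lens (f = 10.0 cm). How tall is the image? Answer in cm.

1.83 cm

For a diverging lens, f = -10.0 cm.
1/d_i = 1/f − 1/d_o = 1/(-10.00) − 1/(42.0) = -0.1238, so d_i = -8.077 cm.
m = −d_i/d_o = +0.1923.
|h_i| = |m|·h_o = 0.1923 × 9.5 = 1.83 cm. The image is virtual, upright and reduced, on the same side as the object.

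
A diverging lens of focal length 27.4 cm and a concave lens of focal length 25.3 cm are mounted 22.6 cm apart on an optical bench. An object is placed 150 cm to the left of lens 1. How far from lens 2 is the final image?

Lens 1 is diverging, so f₁ = −27.4 cm.
Lens 1: 1/d_i1 = 1/f₁ − 1/d_o1 = 1/(-27.4) − 1/(150) = -0.04316, so d_i1 = -23.17 cm.
The intermediate image is 23.17 cm to the left of lens 1 (virtual), which is 22.6 − (-23.17) = 45.77 cm to the left of lens 2, so d_o2 = +45.77 cm.
Lens 2 is diverging, so f₂ = −25.3 cm.
Lens 2: 1/d_i2 = 1/f₂ − 1/d_o2 = 1/(-25.3) − 1/(45.77) = -0.06137, so d_i2 = -16.3 cm.
The final image is virtual, 16.3 cm to the left of lens 2 (overall magnification ≈ 0.055).

16.3 cm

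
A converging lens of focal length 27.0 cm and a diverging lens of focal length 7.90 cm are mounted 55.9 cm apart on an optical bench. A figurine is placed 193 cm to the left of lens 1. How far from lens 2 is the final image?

5.97 cm

Lens 1: 1/d_i1 = 1/f₁ − 1/d_o1 = 1/(27.0) − 1/(193) = 0.03186, so d_i1 = 31.39 cm.
The intermediate image is 31.39 cm to the right of lens 1, which is 55.9 − (31.39) = 24.51 cm to the left of lens 2, so d_o2 = +24.51 cm.
Lens 2 is diverging, so f₂ = −7.90 cm.
Lens 2: 1/d_i2 = 1/f₂ − 1/d_o2 = 1/(-7.90) − 1/(24.51) = -0.1674, so d_i2 = -5.97 cm.
The final image is virtual, 5.97 cm to the left of lens 2 (overall magnification ≈ -0.040).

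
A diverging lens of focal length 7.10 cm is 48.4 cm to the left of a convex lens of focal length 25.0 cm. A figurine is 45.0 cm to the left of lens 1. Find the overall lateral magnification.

f₁ = −7.10 cm (diverging).
Lens 1: 1/d_i1 = 1/(-7.10) − 1/(45.0) = -0.1631, so d_i1 = -6.132 cm; m₁ = −d_i1/d_o1 = +0.1363.
d_o2 = 48.4 − (-6.132) = 54.53 cm.
Lens 2: 1/d_i2 = 1/(25.0) − 1/(54.53) = 0.02166, so d_i2 = 46.16 cm; m₂ = −d_i2/d_o2 = -0.8466.
m = m₁·m₂ = (+0.1363)(-0.8466) = -0.115.

m = -0.115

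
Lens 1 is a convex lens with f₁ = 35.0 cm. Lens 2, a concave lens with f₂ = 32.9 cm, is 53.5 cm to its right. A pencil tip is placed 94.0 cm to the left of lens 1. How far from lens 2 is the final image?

2.43 cm

Lens 1: 1/d_i1 = 1/f₁ − 1/d_o1 = 1/(35.0) − 1/(94.0) = 0.01793, so d_i1 = 55.76 cm.
The intermediate image is 55.76 cm to the right of lens 1, which lies 2.260 cm to the right of lens 2 — a virtual object — so d_o2 = −2.260 cm.
Lens 2 is diverging, so f₂ = −32.9 cm.
Lens 2: 1/d_i2 = 1/f₂ − 1/d_o2 = 1/(-32.9) − 1/(-2.260) = 0.4121, so d_i2 = 2.43 cm.
The final image is real, 2.43 cm to the right of lens 2 (overall magnification ≈ -0.64).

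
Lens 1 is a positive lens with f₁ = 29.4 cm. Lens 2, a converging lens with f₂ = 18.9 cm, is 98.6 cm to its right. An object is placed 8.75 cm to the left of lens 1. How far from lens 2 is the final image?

22.8 cm

Lens 1: 1/d_i1 = 1/f₁ − 1/d_o1 = 1/(29.4) − 1/(8.75) = -0.08027, so d_i1 = -12.46 cm.
The intermediate image is 12.46 cm to the left of lens 1 (virtual), which is 98.6 − (-12.46) = 111.1 cm to the left of lens 2, so d_o2 = +111.1 cm.
Lens 2: 1/d_i2 = 1/f₂ − 1/d_o2 = 1/(18.9) − 1/(111.1) = 0.04391, so d_i2 = 22.8 cm.
The final image is real, 22.8 cm to the right of lens 2 (overall magnification ≈ -0.29).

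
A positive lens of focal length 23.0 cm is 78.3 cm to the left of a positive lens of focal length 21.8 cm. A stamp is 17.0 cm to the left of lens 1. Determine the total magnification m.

Lens 1: 1/d_i1 = 1/(23.0) − 1/(17.0) = -0.01535, so d_i1 = -65.17 cm; m₁ = −d_i1/d_o1 = +3.834.
d_o2 = 78.3 − (-65.17) = 143.5 cm.
Lens 2: 1/d_i2 = 1/(21.8) − 1/(143.5) = 0.03890, so d_i2 = 25.71 cm; m₂ = −d_i2/d_o2 = -0.1791.
m = m₁·m₂ = (+3.834)(-0.1791) = -0.687.

m = -0.687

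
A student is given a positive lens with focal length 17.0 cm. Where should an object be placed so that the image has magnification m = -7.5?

m = −d_i/d_o ⇒ d_i = −m·d_o.
1/f = 1/d_o + 1/d_i = 1/d_o − 1/(m·d_o) = (1 − 1/m)/d_o, so d_o = f(1 − 1/m) = (17.00)(1 − 1/(-7.5)) = 19.3 cm.

19.3 cm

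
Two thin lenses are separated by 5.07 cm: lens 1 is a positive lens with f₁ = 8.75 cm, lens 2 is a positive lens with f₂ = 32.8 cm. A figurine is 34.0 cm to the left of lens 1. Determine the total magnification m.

Lens 1: 1/d_i1 = 1/(8.75) − 1/(34.0) = 0.08487, so d_i1 = 11.78 cm; m₁ = −d_i1/d_o1 = -0.3465.
d_o2 = 5.07 − (11.78) = -6.710 cm (virtual object).
Lens 2: 1/d_i2 = 1/(32.8) − 1/(-6.710) = 0.1795, so d_i2 = 5.570 cm; m₂ = −d_i2/d_o2 = +0.8302.
m = m₁·m₂ = (-0.3465)(+0.8302) = -0.288.

m = -0.288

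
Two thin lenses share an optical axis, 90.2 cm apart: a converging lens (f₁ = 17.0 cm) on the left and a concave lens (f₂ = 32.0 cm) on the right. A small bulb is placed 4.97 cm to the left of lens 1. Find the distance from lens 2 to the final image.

24.1 cm

Lens 1: 1/d_i1 = 1/f₁ − 1/d_o1 = 1/(17.0) − 1/(4.97) = -0.1424, so d_i1 = -7.023 cm.
The intermediate image is 7.023 cm to the left of lens 1 (virtual), which is 90.2 − (-7.023) = 97.22 cm to the left of lens 2, so d_o2 = +97.22 cm.
Lens 2 is diverging, so f₂ = −32.0 cm.
Lens 2: 1/d_i2 = 1/f₂ − 1/d_o2 = 1/(-32.0) − 1/(97.22) = -0.04154, so d_i2 = -24.1 cm.
The final image is virtual, 24.1 cm to the left of lens 2 (overall magnification ≈ 0.35).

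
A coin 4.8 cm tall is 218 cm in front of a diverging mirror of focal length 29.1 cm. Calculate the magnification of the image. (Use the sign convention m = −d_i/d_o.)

For a diverging mirror, f = -29.1 cm.
1/d_i = 1/f − 1/d_o = 1/(-29.10) − 1/(218) = -0.03895, so d_i = -25.67 cm.
m = −d_i/d_o = −(-25.67)/(218) = +0.118.
The image is virtual, upright and reduced, behind the mirror.

m = +0.118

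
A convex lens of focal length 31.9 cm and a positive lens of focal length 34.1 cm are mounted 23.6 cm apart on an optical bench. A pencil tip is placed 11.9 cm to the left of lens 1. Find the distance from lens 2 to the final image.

171 cm

Lens 1: 1/d_i1 = 1/f₁ − 1/d_o1 = 1/(31.9) − 1/(11.9) = -0.05269, so d_i1 = -18.98 cm.
The intermediate image is 18.98 cm to the left of lens 1 (virtual), which is 23.6 − (-18.98) = 42.58 cm to the left of lens 2, so d_o2 = +42.58 cm.
Lens 2: 1/d_i2 = 1/f₂ − 1/d_o2 = 1/(34.1) − 1/(42.58) = 0.005840, so d_i2 = 171 cm.
The final image is real, 171 cm to the right of lens 2 (overall magnification ≈ -6.4).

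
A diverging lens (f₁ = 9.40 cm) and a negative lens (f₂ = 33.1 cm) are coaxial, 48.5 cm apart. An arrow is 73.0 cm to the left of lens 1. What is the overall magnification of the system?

m = +0.0420

f₁ = −9.40 cm (diverging).
Lens 1: 1/d_i1 = 1/(-9.40) − 1/(73.0) = -0.1201, so d_i1 = -8.328 cm; m₁ = −d_i1/d_o1 = +0.1141.
d_o2 = 48.5 − (-8.328) = 56.83 cm.
f₂ = −33.1 cm (diverging).
Lens 2: 1/d_i2 = 1/(-33.1) − 1/(56.83) = -0.04781, so d_i2 = -20.92 cm; m₂ = −d_i2/d_o2 = +0.3681.
m = m₁·m₂ = (+0.1141)(+0.3681) = +0.0420.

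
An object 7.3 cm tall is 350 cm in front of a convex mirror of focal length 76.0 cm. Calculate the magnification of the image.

m = +0.178

For a convex mirror, f = -76.0 cm.
1/d_i = 1/f − 1/d_o = 1/(-76.00) − 1/(350) = -0.01602, so d_i = -62.44 cm.
m = −d_i/d_o = −(-62.44)/(350) = +0.178.
The image is virtual, upright and reduced, behind the mirror.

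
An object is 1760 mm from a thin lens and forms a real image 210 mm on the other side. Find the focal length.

Real image ⇒ d_i = +210 mm.
1/f = 1/d_o + 1/d_i = 1/(1760) + 1/(210) = 0.005330, so f = 188 mm.
Since f is positive, the thin lens is converging.

f = 188 mm (converging)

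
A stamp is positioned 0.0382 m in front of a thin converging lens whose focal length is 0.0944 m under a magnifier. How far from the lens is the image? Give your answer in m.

0.0642 m

Thin-lens equation: 1/v = 1/f − 1/u = 1/(0.09440) − 1/(0.0382) = 10.59 − 26.18 = -15.58, so v = -0.0642 m.
The image is virtual, upright and enlarged, on the same side as the object.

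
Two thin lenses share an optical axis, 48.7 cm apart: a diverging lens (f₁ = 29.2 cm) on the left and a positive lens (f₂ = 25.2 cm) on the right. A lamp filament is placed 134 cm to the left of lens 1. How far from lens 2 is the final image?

38.6 cm

Lens 1 is diverging, so f₁ = −29.2 cm.
Lens 1: 1/d_i1 = 1/f₁ − 1/d_o1 = 1/(-29.2) − 1/(134) = -0.04171, so d_i1 = -23.98 cm.
The intermediate image is 23.98 cm to the left of lens 1 (virtual), which is 48.7 − (-23.98) = 72.68 cm to the left of lens 2, so d_o2 = +72.68 cm.
Lens 2: 1/d_i2 = 1/f₂ − 1/d_o2 = 1/(25.2) − 1/(72.68) = 0.02592, so d_i2 = 38.6 cm.
The final image is real, 38.6 cm to the right of lens 2 (overall magnification ≈ -0.095).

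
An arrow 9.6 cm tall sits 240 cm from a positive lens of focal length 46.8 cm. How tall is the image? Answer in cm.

1/d_i = 1/f − 1/d_o = 1/(46.80) − 1/(240) = 0.01720, so d_i = 58.14 cm.
m = −d_i/d_o = -0.2422.
|h_i| = |m|·h_o = 0.2422 × 9.6 = 2.33 cm. The image is real, inverted and reduced, on the far side of the lens.

2.33 cm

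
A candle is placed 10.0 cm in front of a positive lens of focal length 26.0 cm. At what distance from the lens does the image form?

Thin-lens equation: 1/v = 1/f − 1/u = 1/(26.00) − 1/(10.0) = 0.03846 − 0.1000 = -0.06154, so v = -16.2 cm.
The image is virtual, upright and enlarged, on the same side as the object.

16.2 cm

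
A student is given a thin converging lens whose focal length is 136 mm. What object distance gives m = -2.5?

190 mm

m = −d_i/d_o ⇒ d_i = −m·d_o.
1/f = 1/d_o + 1/d_i = 1/d_o − 1/(m·d_o) = (1 − 1/m)/d_o, so d_o = f(1 − 1/m) = (136.0)(1 − 1/(-2.5)) = 190 mm.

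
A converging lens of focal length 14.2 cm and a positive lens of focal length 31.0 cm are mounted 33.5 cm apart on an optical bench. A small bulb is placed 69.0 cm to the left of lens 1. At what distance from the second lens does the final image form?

31.5 cm

Lens 1: 1/d_i1 = 1/f₁ − 1/d_o1 = 1/(14.2) − 1/(69.0) = 0.05593, so d_i1 = 17.88 cm.
The intermediate image is 17.88 cm to the right of lens 1, which is 33.5 − (17.88) = 15.62 cm to the left of lens 2, so d_o2 = +15.62 cm.
Lens 2: 1/d_i2 = 1/f₂ − 1/d_o2 = 1/(31.0) − 1/(15.62) = -0.03176, so d_i2 = -31.5 cm.
The final image is virtual, 31.5 cm to the left of lens 2 (overall magnification ≈ -0.52).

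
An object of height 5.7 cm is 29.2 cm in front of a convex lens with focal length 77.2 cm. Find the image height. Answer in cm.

9.17 cm

1/d_i = 1/f − 1/d_o = 1/(77.20) − 1/(29.2) = -0.02129, so d_i = -46.96 cm.
m = −d_i/d_o = +1.608.
|h_i| = |m|·h_o = 1.608 × 5.7 = 9.17 cm. The image is virtual, upright and enlarged, on the same side as the object.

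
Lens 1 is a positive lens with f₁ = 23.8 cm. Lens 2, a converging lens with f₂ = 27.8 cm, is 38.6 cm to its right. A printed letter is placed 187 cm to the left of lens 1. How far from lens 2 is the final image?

19.1 cm

Lens 1: 1/d_i1 = 1/f₁ − 1/d_o1 = 1/(23.8) − 1/(187) = 0.03667, so d_i1 = 27.27 cm.
The intermediate image is 27.27 cm to the right of lens 1, which is 38.6 − (27.27) = 11.33 cm to the left of lens 2, so d_o2 = +11.33 cm.
Lens 2: 1/d_i2 = 1/f₂ − 1/d_o2 = 1/(27.8) − 1/(11.33) = -0.05229, so d_i2 = -19.1 cm.
The final image is virtual, 19.1 cm to the left of lens 2 (overall magnification ≈ -0.25).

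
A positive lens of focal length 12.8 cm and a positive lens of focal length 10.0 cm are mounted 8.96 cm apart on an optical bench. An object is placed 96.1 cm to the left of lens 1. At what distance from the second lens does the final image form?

Lens 1: 1/d_i1 = 1/f₁ − 1/d_o1 = 1/(12.8) − 1/(96.1) = 0.06772, so d_i1 = 14.77 cm.
The intermediate image is 14.77 cm to the right of lens 1, which lies 5.810 cm to the right of lens 2 — a virtual object — so d_o2 = −5.810 cm.
Lens 2: 1/d_i2 = 1/f₂ − 1/d_o2 = 1/(10.0) − 1/(-5.810) = 0.2721, so d_i2 = 3.67 cm.
The final image is real, 3.67 cm to the right of lens 2 (overall magnification ≈ -0.097).

3.67 cm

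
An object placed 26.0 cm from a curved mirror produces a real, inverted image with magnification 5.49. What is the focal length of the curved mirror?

f = 22.0 cm (concave)

m = −d_i/d_o ⇒ d_i = −m·d_o = −(-5.49)·(26.0) = 142.7 cm.
1/f = 1/d_o + 1/d_i = 1/(26.0) + 1/(142.7) = 0.04547, so f = 22.0 cm.
Since f is positive, the curved mirror is concave.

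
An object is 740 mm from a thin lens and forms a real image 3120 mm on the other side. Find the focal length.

Real image ⇒ d_i = +3120 mm.
1/f = 1/d_o + 1/d_i = 1/(740) + 1/(3120) = 0.001672, so f = 598 mm.
Since f is positive, the thin lens is converging.

f = 598 mm (converging)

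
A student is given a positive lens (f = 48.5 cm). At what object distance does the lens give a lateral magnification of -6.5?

m = −d_i/d_o ⇒ d_i = −m·d_o.
1/f = 1/d_o + 1/d_i = 1/d_o − 1/(m·d_o) = (1 − 1/m)/d_o, so d_o = f(1 − 1/m) = (48.50)(1 − 1/(-6.5)) = 56.0 cm.

56.0 cm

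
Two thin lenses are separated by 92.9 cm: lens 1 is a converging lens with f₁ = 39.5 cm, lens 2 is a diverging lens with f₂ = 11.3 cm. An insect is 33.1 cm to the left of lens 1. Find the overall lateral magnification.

m = +0.226

Lens 1: 1/d_i1 = 1/(39.5) − 1/(33.1) = -0.004895, so d_i1 = -204.3 cm; m₁ = −d_i1/d_o1 = +6.172.
d_o2 = 92.9 − (-204.3) = 297.2 cm.
f₂ = −11.3 cm (diverging).
Lens 2: 1/d_i2 = 1/(-11.3) − 1/(297.2) = -0.09186, so d_i2 = -10.89 cm; m₂ = −d_i2/d_o2 = +0.03663.
m = m₁·m₂ = (+6.172)(+0.03663) = +0.226.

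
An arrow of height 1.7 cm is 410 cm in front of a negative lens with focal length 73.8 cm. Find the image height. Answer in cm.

0.259 cm

For a negative lens, f = -73.8 cm.
1/d_i = 1/f − 1/d_o = 1/(-73.80) − 1/(410) = -0.01599, so d_i = -62.54 cm.
m = −d_i/d_o = +0.1525.
|h_i| = |m|·h_o = 0.1525 × 1.7 = 0.259 cm. The image is virtual, upright and reduced, on the same side as the object.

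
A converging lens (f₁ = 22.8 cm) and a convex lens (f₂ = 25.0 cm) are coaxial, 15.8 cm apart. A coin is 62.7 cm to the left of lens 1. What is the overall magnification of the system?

Lens 1: 1/d_i1 = 1/(22.8) − 1/(62.7) = 0.02791, so d_i1 = 35.83 cm; m₁ = −d_i1/d_o1 = -0.5715.
d_o2 = 15.8 − (35.83) = -20.03 cm (virtual object).
Lens 2: 1/d_i2 = 1/(25.0) − 1/(-20.03) = 0.08993, so d_i2 = 11.12 cm; m₂ = −d_i2/d_o2 = +0.5552.
m = m₁·m₂ = (-0.5715)(+0.5552) = -0.317.

m = -0.317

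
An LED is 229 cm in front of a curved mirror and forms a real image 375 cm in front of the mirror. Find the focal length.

f = 142 cm (concave)

Real image ⇒ d_i = +375 cm.
1/f = 1/d_o + 1/d_i = 1/(229) + 1/(375) = 0.007033, so f = 142 cm.
Since f is positive, the curved mirror is concave.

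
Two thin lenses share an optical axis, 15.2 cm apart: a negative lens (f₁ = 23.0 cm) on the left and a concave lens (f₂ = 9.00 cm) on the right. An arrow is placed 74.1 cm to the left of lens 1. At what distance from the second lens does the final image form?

Lens 1 is diverging, so f₁ = −23.0 cm.
Lens 1: 1/d_i1 = 1/f₁ − 1/d_o1 = 1/(-23.0) − 1/(74.1) = -0.05697, so d_i1 = -17.55 cm.
The intermediate image is 17.55 cm to the left of lens 1 (virtual), which is 15.2 − (-17.55) = 32.75 cm to the left of lens 2, so d_o2 = +32.75 cm.
Lens 2 is diverging, so f₂ = −9.00 cm.
Lens 2: 1/d_i2 = 1/f₂ − 1/d_o2 = 1/(-9.00) − 1/(32.75) = -0.1416, so d_i2 = -7.06 cm.
The final image is virtual, 7.06 cm to the left of lens 2 (overall magnification ≈ 0.051).

7.06 cm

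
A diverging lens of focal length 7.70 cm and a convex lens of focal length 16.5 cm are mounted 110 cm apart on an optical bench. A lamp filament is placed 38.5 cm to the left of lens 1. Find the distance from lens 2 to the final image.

Lens 1 is diverging, so f₁ = −7.70 cm.
Lens 1: 1/d_i1 = 1/f₁ − 1/d_o1 = 1/(-7.70) − 1/(38.5) = -0.1558, so d_i1 = -6.417 cm.
The intermediate image is 6.417 cm to the left of lens 1 (virtual), which is 110 − (-6.417) = 116.4 cm to the left of lens 2, so d_o2 = +116.4 cm.
Lens 2: 1/d_i2 = 1/f₂ − 1/d_o2 = 1/(16.5) − 1/(116.4) = 0.05201, so d_i2 = 19.2 cm.
The final image is real, 19.2 cm to the right of lens 2 (overall magnification ≈ -0.028).

19.2 cm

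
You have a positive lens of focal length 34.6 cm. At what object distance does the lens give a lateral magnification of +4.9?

27.5 cm

m = −d_i/d_o ⇒ d_i = −m·d_o.
1/f = 1/d_o + 1/d_i = 1/d_o − 1/(m·d_o) = (1 − 1/m)/d_o, so d_o = f(1 − 1/m) = (34.60)(1 − 1/(+4.9)) = 27.5 cm.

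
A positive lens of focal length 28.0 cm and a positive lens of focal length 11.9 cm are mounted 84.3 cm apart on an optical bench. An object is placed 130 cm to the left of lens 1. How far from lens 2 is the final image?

Lens 1: 1/d_i1 = 1/f₁ − 1/d_o1 = 1/(28.0) − 1/(130) = 0.02802, so d_i1 = 35.69 cm.
The intermediate image is 35.69 cm to the right of lens 1, which is 84.3 − (35.69) = 48.61 cm to the left of lens 2, so d_o2 = +48.61 cm.
Lens 2: 1/d_i2 = 1/f₂ − 1/d_o2 = 1/(11.9) − 1/(48.61) = 0.06346, so d_i2 = 15.8 cm.
The final image is real, 15.8 cm to the right of lens 2 (overall magnification ≈ 0.089).

15.8 cm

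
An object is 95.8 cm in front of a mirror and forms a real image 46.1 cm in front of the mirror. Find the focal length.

Real image ⇒ d_i = +46.1 cm.
1/f = 1/d_o + 1/d_i = 1/(95.8) + 1/(46.1) = 0.03213, so f = 31.1 cm.
Since f is positive, the mirror is concave.

f = 31.1 cm (concave)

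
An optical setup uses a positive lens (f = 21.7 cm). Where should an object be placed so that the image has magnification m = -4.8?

m = −d_i/d_o ⇒ d_i = −m·d_o.
1/f = 1/d_o + 1/d_i = 1/d_o − 1/(m·d_o) = (1 − 1/m)/d_o, so d_o = f(1 − 1/m) = (21.70)(1 − 1/(-4.8)) = 26.2 cm.

26.2 cm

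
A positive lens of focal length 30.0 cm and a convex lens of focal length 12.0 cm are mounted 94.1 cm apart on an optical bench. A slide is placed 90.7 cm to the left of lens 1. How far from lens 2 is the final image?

15.9 cm

Lens 1: 1/d_i1 = 1/f₁ − 1/d_o1 = 1/(30.0) − 1/(90.7) = 0.02231, so d_i1 = 44.83 cm.
The intermediate image is 44.83 cm to the right of lens 1, which is 94.1 − (44.83) = 49.27 cm to the left of lens 2, so d_o2 = +49.27 cm.
Lens 2: 1/d_i2 = 1/f₂ − 1/d_o2 = 1/(12.0) − 1/(49.27) = 0.06304, so d_i2 = 15.9 cm.
The final image is real, 15.9 cm to the right of lens 2 (overall magnification ≈ 0.16).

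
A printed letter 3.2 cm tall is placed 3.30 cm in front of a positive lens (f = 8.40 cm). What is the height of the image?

5.27 cm

1/d_i = 1/f − 1/d_o = 1/(8.400) − 1/(3.30) = -0.1840, so d_i = -5.435 cm.
m = −d_i/d_o = +1.647.
|h_i| = |m|·h_o = 1.647 × 3.2 = 5.27 cm. The image is virtual, upright and enlarged, on the same side as the object.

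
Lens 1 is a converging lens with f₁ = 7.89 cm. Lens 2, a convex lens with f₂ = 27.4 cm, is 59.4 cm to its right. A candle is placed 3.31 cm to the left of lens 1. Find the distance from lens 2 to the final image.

47.3 cm

Lens 1: 1/d_i1 = 1/f₁ − 1/d_o1 = 1/(7.89) − 1/(3.31) = -0.1754, so d_i1 = -5.702 cm.
The intermediate image is 5.702 cm to the left of lens 1 (virtual), which is 59.4 − (-5.702) = 65.10 cm to the left of lens 2, so d_o2 = +65.10 cm.
Lens 2: 1/d_i2 = 1/f₂ − 1/d_o2 = 1/(27.4) − 1/(65.10) = 0.02114, so d_i2 = 47.3 cm.
The final image is real, 47.3 cm to the right of lens 2 (overall magnification ≈ -1.3).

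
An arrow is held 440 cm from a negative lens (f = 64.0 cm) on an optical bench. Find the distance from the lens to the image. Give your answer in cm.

55.9 cm

For a negative lens, f = -64.0 cm.
Thin-lens equation: 1/v = 1/f − 1/u = 1/(-64.00) − 1/(440) = -0.01562 − 0.002273 = -0.01790, so v = -55.9 cm.
The image is virtual, upright and reduced, on the same side as the object.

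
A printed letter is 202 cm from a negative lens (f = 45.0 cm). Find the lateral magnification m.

m = +0.182

For a negative lens, f = -45.0 cm.
1/d_i = 1/f − 1/d_o = 1/(-45.00) − 1/(202) = -0.02717, so d_i = -36.80 cm.
m = −d_i/d_o = −(-36.80)/(202) = +0.182.
The image is virtual, upright and reduced, on the same side as the object.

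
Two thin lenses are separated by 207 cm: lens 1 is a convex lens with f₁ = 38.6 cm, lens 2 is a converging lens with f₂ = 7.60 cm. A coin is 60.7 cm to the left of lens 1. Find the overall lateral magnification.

m = +0.142

Lens 1: 1/d_i1 = 1/(38.6) − 1/(60.7) = 0.009432, so d_i1 = 106.0 cm; m₁ = −d_i1/d_o1 = -1.746.
d_o2 = 207 − (106.0) = 101.0 cm.
Lens 2: 1/d_i2 = 1/(7.60) − 1/(101.0) = 0.1217, so d_i2 = 8.218 cm; m₂ = −d_i2/d_o2 = -0.08137.
m = m₁·m₂ = (-1.746)(-0.08137) = +0.142.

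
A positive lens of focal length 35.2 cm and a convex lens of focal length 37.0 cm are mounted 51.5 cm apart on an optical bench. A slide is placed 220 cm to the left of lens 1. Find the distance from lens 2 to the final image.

Lens 1: 1/d_i1 = 1/f₁ − 1/d_o1 = 1/(35.2) − 1/(220) = 0.02386, so d_i1 = 41.90 cm.
The intermediate image is 41.90 cm to the right of lens 1, which is 51.5 − (41.90) = 9.600 cm to the left of lens 2, so d_o2 = +9.600 cm.
Lens 2: 1/d_i2 = 1/f₂ − 1/d_o2 = 1/(37.0) − 1/(9.600) = -0.07714, so d_i2 = -13.0 cm.
The final image is virtual, 13.0 cm to the left of lens 2 (overall magnification ≈ -0.26).

13.0 cm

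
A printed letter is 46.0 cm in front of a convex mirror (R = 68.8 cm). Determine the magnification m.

m = +0.428

f = R/2 = 68.8/2 = 34.40 cm; for a convex mirror, f = -34.40 cm.
1/d_i = 1/f − 1/d_o = 1/(-34.40) − 1/(46.0) = -0.05081, so d_i = -19.68 cm.
m = −d_i/d_o = −(-19.68)/(46.0) = +0.428.
The image is virtual, upright and reduced, behind the mirror.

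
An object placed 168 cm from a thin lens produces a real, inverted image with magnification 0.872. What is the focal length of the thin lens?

f = 78.3 cm (converging)

m = −d_i/d_o ⇒ d_i = −m·d_o = −(-0.872)·(168) = 146.5 cm.
1/f = 1/d_o + 1/d_i = 1/(168) + 1/(146.5) = 0.01278, so f = 78.3 cm.
Since f is positive, the thin lens is converging.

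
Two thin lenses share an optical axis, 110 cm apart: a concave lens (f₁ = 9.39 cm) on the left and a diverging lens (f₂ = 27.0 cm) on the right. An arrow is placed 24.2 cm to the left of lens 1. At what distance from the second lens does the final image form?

21.9 cm

Lens 1 is diverging, so f₁ = −9.39 cm.
Lens 1: 1/d_i1 = 1/f₁ − 1/d_o1 = 1/(-9.39) − 1/(24.2) = -0.1478, so d_i1 = -6.765 cm.
The intermediate image is 6.765 cm to the left of lens 1 (virtual), which is 110 − (-6.765) = 116.8 cm to the left of lens 2, so d_o2 = +116.8 cm.
Lens 2 is diverging, so f₂ = −27.0 cm.
Lens 2: 1/d_i2 = 1/f₂ − 1/d_o2 = 1/(-27.0) − 1/(116.8) = -0.04560, so d_i2 = -21.9 cm.
The final image is virtual, 21.9 cm to the left of lens 2 (overall magnification ≈ 0.053).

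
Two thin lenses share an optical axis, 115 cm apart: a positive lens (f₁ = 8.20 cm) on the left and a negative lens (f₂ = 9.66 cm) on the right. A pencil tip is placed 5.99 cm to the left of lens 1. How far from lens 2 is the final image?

9.02 cm

Lens 1: 1/d_i1 = 1/f₁ − 1/d_o1 = 1/(8.20) − 1/(5.99) = -0.04499, so d_i1 = -22.23 cm.
The intermediate image is 22.23 cm to the left of lens 1 (virtual), which is 115 − (-22.23) = 137.2 cm to the left of lens 2, so d_o2 = +137.2 cm.
Lens 2 is diverging, so f₂ = −9.66 cm.
Lens 2: 1/d_i2 = 1/f₂ − 1/d_o2 = 1/(-9.66) − 1/(137.2) = -0.1108, so d_i2 = -9.02 cm.
The final image is virtual, 9.02 cm to the left of lens 2 (overall magnification ≈ 0.24).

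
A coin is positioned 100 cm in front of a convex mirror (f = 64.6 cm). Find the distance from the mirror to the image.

For a convex mirror, f = -64.6 cm.
Mirror equation: 1/d_i = 1/f − 1/d_o = 1/(-64.60) − 1/(100) = -0.01548 − 0.01000 = -0.02548, so d_i = -39.2 cm.
The image is virtual, upright and reduced, behind the mirror.

39.2 cm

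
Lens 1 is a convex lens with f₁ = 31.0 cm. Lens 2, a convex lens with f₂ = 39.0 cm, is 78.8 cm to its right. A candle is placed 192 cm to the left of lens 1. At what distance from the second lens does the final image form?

576 cm

Lens 1: 1/d_i1 = 1/f₁ − 1/d_o1 = 1/(31.0) − 1/(192) = 0.02705, so d_i1 = 36.97 cm.
The intermediate image is 36.97 cm to the right of lens 1, which is 78.8 − (36.97) = 41.83 cm to the left of lens 2, so d_o2 = +41.83 cm.
Lens 2: 1/d_i2 = 1/f₂ − 1/d_o2 = 1/(39.0) − 1/(41.83) = 0.001735, so d_i2 = 576 cm.
The final image is real, 576 cm to the right of lens 2 (overall magnification ≈ 2.7).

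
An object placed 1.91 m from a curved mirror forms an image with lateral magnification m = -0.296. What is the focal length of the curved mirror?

m = −d_i/d_o ⇒ d_i = −m·d_o = −(-0.296)·(1.91) = 0.5654 m.
1/f = 1/d_o + 1/d_i = 1/(1.91) + 1/(0.5654) = 2.292, so f = 0.436 m.
Since f is positive, the curved mirror is concave.

f = 0.436 m (concave)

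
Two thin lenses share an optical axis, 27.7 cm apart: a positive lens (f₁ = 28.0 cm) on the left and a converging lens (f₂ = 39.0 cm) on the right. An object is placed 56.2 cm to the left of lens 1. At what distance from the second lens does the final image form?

Lens 1: 1/d_i1 = 1/f₁ − 1/d_o1 = 1/(28.0) − 1/(56.2) = 0.01792, so d_i1 = 55.80 cm.
The intermediate image is 55.80 cm to the right of lens 1, which lies 28.10 cm to the right of lens 2 — a virtual object — so d_o2 = −28.10 cm.
Lens 2: 1/d_i2 = 1/f₂ − 1/d_o2 = 1/(39.0) − 1/(-28.10) = 0.06123, so d_i2 = 16.3 cm.
The final image is real, 16.3 cm to the right of lens 2 (overall magnification ≈ -0.58).

16.3 cm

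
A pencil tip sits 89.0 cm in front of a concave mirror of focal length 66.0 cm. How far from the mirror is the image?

255 cm

Mirror equation: 1/q = 1/f − 1/p = 1/(66.00) − 1/(89.0) = 0.01515 − 0.01124 = 0.003916, so q = 255 cm.
The image is real, inverted and enlarged, in front of the mirror.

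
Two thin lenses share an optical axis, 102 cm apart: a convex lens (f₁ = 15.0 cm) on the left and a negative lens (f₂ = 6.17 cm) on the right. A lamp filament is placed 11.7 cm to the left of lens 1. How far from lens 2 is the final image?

Lens 1: 1/d_i1 = 1/f₁ − 1/d_o1 = 1/(15.0) − 1/(11.7) = -0.01880, so d_i1 = -53.18 cm.
The intermediate image is 53.18 cm to the left of lens 1 (virtual), which is 102 − (-53.18) = 155.2 cm to the left of lens 2, so d_o2 = +155.2 cm.
Lens 2 is diverging, so f₂ = −6.17 cm.
Lens 2: 1/d_i2 = 1/f₂ − 1/d_o2 = 1/(-6.17) − 1/(155.2) = -0.1685, so d_i2 = -5.93 cm.
The final image is virtual, 5.93 cm to the left of lens 2 (overall magnification ≈ 0.17).

5.93 cm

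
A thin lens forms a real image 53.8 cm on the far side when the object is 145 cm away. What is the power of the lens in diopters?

d_i = +53.8 cm.
1/f = 1/d_o + 1/d_i = 1/(145) + 1/(53.8) = 0.02548 cm⁻¹.
f = 39.24 cm = 0.3924 m, so P = 1/f = +2.55 D.

P = +2.55 D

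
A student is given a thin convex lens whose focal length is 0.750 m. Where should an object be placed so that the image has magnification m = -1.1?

m = −d_i/d_o ⇒ d_i = −m·d_o.
1/f = 1/d_o + 1/d_i = 1/d_o − 1/(m·d_o) = (1 − 1/m)/d_o, so d_o = f(1 − 1/m) = (0.7500)(1 − 1/(-1.1)) = 1.43 m.

1.43 m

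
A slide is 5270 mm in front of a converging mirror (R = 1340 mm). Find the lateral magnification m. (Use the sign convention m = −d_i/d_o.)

f = R/2 = 1340/2 = 670.0 mm.
1/d_i = 1/f − 1/d_o = 1/(670.0) − 1/(5270) = 0.001303, so d_i = 767.6 mm.
m = −d_i/d_o = −(767.6)/(5270) = -0.146.
The image is real, inverted and reduced, in front of the mirror.

m = -0.146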